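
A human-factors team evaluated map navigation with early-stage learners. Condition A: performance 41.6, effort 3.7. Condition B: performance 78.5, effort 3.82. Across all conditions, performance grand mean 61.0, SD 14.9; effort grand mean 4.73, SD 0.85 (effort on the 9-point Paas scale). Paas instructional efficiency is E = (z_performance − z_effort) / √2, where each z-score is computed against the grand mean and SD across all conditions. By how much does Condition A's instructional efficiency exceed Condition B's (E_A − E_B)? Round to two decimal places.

-1.65

Condition A: z_P = (41.6 − 61.0)/14.9 = -1.3020; z_E = (3.7 − 4.73)/0.85 = -1.2118; E_A = (-1.3020 − (-1.2118))/√2 = -0.0638.
Condition B: z_P = (78.5 − 61.0)/14.9 = 1.1745; z_E = (3.82 − 4.73)/0.85 = -1.0706; E_B = (1.1745 − (-1.0706))/√2 = 1.5875.
E_A − E_B = -0.0638 − 1.5875 = -1.6513 ≈ -1.65.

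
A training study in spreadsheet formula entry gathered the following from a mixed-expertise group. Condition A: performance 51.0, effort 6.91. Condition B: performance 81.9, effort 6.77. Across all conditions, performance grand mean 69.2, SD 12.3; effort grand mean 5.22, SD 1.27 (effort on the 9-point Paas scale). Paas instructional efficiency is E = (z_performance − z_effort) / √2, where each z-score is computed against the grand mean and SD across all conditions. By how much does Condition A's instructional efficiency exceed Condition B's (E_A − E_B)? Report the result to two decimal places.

-1.85

Condition A: z_P = (51.0 − 69.2)/12.3 = -1.4797; z_E = (6.91 − 5.22)/1.27 = 1.3307; E_A = (-1.4797 − 1.3307)/√2 = -1.9873.
Condition B: z_P = (81.9 − 69.2)/12.3 = 1.0325; z_E = (6.77 − 5.22)/1.27 = 1.2205; E_B = (1.0325 − 1.2205)/√2 = -0.1329.
E_A − E_B = -1.9873 − (-0.1329) = -1.8544 ≈ -1.85.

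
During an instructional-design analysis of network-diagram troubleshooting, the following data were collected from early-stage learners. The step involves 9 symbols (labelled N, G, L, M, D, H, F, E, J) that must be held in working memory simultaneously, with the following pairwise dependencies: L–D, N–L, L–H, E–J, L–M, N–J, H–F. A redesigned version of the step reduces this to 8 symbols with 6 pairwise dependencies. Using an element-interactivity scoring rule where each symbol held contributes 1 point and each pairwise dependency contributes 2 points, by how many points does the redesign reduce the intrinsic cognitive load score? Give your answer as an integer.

Original: 9 × 1 + 7 × 2 = 9 + 14 = 23.
Redesigned: 8 × 1 + 6 × 2 = 8 + 12 = 20.
Reduction = 23 − 20 = 3.

3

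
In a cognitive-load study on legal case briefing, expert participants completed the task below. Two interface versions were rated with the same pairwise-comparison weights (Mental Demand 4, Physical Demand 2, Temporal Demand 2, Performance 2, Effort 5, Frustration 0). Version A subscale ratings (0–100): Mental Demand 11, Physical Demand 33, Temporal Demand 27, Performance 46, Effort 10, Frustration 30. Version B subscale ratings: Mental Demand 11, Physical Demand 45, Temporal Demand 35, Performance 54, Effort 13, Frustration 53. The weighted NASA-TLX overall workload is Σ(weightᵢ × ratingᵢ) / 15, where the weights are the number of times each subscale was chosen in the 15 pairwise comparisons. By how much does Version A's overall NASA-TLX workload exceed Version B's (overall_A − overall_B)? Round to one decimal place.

Version A weighted sum = 4·11 + 2·33 + 2·27 + 2·46 + 5·10 + 0·30 = 44 + 66 + 54 + 92 + 50 + 0 = 306; overall_A = 306/15 = 20.4000.
Version B weighted sum = 4·11 + 2·45 + 2·35 + 2·54 + 5·13 + 0·53 = 44 + 90 + 70 + 108 + 65 + 0 = 377; overall_B = 377/15 = 25.1333.
Difference = 20.4000 − 25.1333 = -4.7333 ≈ -4.7.

-4.7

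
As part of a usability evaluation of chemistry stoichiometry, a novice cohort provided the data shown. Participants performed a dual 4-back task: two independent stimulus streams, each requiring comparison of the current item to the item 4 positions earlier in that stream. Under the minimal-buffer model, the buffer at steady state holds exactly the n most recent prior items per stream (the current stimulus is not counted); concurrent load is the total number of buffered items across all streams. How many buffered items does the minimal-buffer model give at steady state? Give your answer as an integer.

Each stream's buffer holds its 4 most recent prior items.
Two independent streams: 2 × 4 = 8 buffered items at steady state.

8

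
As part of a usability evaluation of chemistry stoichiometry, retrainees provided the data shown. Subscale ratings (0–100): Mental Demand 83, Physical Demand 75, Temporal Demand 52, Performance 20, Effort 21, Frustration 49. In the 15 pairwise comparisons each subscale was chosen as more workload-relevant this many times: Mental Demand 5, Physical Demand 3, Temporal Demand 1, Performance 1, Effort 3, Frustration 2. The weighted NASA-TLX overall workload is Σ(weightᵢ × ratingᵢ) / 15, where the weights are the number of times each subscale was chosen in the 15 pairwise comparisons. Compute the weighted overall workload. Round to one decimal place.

The tallies are the weights (they sum to 15).
Weighted sum = 5·83 + 3·75 + 1·52 + 1·20 + 3·21 + 2·49
            = 415 + 225 + 52 + 20 + 63 + 98 = 873.
Overall workload = 873 / 15 = 58.2000 ≈ 58.2.

58.2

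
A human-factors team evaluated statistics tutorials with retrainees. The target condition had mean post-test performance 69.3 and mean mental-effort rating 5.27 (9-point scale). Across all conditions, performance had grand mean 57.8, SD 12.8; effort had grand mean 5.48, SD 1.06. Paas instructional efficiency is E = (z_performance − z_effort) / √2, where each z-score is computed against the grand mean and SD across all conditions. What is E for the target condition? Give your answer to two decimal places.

z_performance = (69.3 − 57.8) / 12.8 = 11.5000 / 12.8 = 0.8984.
z_effort = (5.27 − 5.48) / 1.06 = -0.2100 / 1.06 = -0.1981.
z_P − z_E = 0.8984 − (-0.1981) = 1.0965.
E = 1.0965 / √2 = 1.0965 / 1.41421 = 0.7753 ≈ 0.78.

0.78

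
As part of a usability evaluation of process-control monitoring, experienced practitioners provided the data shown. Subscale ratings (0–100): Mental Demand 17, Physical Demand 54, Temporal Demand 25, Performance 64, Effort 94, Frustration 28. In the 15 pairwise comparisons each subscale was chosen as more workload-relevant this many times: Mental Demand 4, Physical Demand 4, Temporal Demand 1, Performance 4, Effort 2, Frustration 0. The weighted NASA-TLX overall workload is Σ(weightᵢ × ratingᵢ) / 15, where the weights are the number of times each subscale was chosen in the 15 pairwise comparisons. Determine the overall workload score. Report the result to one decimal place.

The tallies are the weights (they sum to 15).
Weighted sum = 4·17 + 4·54 + 1·25 + 4·64 + 2·94 + 0·28
            = 68 + 216 + 25 + 256 + 188 + 0 = 753.
Overall workload = 753 / 15 = 50.2000 ≈ 50.2.

50.2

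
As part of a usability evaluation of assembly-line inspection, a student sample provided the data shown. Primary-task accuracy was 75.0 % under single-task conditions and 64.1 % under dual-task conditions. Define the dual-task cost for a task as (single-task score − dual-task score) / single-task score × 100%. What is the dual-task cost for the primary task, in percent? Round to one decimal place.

Cost = (75.0 − 64.1) / 75.0 × 100%
     = 10.9000 / 75.0 × 100% = 14.5333%.
≈ 14.5%.

14.5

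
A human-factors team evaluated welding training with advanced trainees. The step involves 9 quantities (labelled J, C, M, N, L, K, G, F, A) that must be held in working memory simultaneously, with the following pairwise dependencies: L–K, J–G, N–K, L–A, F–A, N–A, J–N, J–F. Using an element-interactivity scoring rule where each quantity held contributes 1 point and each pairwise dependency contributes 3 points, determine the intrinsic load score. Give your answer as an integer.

33

Count of quantities held simultaneously: 9.
Count of pairwise dependencies listed: 8.
Element contribution: 9 × 1 = 9.
Interaction contribution: 8 × 3 = 24.
Intrinsic load = 9 + 24 = 33.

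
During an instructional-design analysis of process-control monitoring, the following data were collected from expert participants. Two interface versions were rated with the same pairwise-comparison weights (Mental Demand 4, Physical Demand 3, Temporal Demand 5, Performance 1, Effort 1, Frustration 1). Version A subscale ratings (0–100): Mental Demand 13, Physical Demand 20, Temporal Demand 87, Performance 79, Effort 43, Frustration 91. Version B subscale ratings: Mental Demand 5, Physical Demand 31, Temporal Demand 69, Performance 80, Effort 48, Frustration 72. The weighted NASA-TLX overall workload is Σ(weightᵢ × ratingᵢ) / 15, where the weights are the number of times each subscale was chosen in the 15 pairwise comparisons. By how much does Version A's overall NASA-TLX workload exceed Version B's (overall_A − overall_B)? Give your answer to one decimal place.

Version A weighted sum = 4·13 + 3·20 + 5·87 + 1·79 + 1·43 + 1·91 = 52 + 60 + 435 + 79 + 43 + 91 = 760; overall_A = 760/15 = 50.6667.
Version B weighted sum = 4·5 + 3·31 + 5·69 + 1·80 + 1·48 + 1·72 = 20 + 93 + 345 + 80 + 48 + 72 = 658; overall_B = 658/15 = 43.8667.
Difference = 50.6667 − 43.8667 = 6.8000 ≈ 6.8.

6.8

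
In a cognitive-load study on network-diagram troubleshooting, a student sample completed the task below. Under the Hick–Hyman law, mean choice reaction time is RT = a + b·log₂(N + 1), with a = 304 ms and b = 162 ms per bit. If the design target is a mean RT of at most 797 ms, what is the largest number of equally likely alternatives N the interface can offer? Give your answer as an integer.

7

Set 304 + 162·log₂(N + 1) ≤ 797.
log₂(N + 1) ≤ (797 − 304) / 162 = 3.0432.
N + 1 ≤ 2^3.0432 = 8.2432.
N ≤ 7.2432, so the largest integer N is 7.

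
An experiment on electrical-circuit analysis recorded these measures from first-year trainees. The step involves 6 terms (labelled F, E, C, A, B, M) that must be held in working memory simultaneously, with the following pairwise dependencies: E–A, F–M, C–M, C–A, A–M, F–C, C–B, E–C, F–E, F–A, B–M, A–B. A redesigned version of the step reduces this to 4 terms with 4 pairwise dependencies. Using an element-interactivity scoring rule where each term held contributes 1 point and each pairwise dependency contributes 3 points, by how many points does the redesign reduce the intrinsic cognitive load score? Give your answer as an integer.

26

Original: 6 × 1 + 12 × 3 = 6 + 36 = 42.
Redesigned: 4 × 1 + 4 × 3 = 4 + 12 = 16.
Reduction = 42 − 16 = 26.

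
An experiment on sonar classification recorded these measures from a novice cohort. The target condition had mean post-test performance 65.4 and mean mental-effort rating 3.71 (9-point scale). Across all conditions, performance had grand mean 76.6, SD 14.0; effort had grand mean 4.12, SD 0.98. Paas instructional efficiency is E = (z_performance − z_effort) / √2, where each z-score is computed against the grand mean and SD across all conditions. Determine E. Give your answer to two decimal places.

z_performance = (65.4 − 76.6) / 14.0 = -11.2000 / 14.0 = -0.8000.
z_effort = (3.71 − 4.12) / 0.98 = -0.4100 / 0.98 = -0.4184.
z_P − z_E = -0.8000 − (-0.4184) = -0.3816.
E = -0.3816 / √2 = -0.3816 / 1.41421 = -0.2698 ≈ -0.27.

-0.27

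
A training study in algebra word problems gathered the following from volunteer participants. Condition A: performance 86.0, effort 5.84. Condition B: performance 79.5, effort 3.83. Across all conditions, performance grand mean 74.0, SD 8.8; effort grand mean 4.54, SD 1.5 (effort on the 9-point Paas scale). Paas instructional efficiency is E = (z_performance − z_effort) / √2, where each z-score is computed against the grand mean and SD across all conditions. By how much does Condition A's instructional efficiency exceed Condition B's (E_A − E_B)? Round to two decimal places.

-0.43

Condition A: z_P = (86.0 − 74.0)/8.8 = 1.3636; z_E = (5.84 − 4.54)/1.5 = 0.8667; E_A = (1.3636 − 0.8667)/√2 = 0.3514.
Condition B: z_P = (79.5 − 74.0)/8.8 = 0.6250; z_E = (3.83 − 4.54)/1.5 = -0.4733; E_B = (0.6250 − (-0.4733))/√2 = 0.7766.
E_A − E_B = 0.3514 − 0.7766 = -0.4252 ≈ -0.43.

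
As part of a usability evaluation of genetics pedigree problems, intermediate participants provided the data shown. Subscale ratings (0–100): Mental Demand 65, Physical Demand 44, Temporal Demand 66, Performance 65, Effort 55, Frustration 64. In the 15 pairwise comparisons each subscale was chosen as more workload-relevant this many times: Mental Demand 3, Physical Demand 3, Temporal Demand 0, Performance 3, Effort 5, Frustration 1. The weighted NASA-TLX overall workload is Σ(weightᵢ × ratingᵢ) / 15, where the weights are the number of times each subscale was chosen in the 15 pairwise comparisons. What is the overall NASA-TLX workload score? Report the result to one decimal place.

The tallies are the weights (they sum to 15).
Weighted sum = 3·65 + 3·44 + 0·66 + 3·65 + 5·55 + 1·64
            = 195 + 132 + 0 + 195 + 275 + 64 = 861.
Overall workload = 861 / 15 = 57.4000 ≈ 57.4.

57.4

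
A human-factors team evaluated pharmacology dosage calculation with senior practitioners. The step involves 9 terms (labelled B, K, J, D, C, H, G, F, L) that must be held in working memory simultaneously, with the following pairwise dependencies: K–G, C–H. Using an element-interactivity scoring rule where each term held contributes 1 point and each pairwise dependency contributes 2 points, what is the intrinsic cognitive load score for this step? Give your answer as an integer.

13

Count of terms held simultaneously: 9.
Count of pairwise dependencies listed: 2.
Element contribution: 9 × 1 = 9.
Interaction contribution: 2 × 2 = 4.
Intrinsic load = 9 + 4 = 13.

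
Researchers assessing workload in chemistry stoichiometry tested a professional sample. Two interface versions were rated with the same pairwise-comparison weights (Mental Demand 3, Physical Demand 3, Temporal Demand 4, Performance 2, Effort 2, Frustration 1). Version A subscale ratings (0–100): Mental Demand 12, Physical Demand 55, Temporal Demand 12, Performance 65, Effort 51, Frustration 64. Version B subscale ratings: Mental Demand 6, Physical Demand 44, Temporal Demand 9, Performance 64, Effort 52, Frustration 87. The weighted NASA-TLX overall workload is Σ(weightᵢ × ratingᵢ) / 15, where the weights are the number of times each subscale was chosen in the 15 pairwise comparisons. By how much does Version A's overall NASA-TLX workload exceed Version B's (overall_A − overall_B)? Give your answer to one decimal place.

Version A weighted sum = 3·12 + 3·55 + 4·12 + 2·65 + 2·51 + 1·64 = 36 + 165 + 48 + 130 + 102 + 64 = 545; overall_A = 545/15 = 36.3333.
Version B weighted sum = 3·6 + 3·44 + 4·9 + 2·64 + 2·52 + 1·87 = 18 + 132 + 36 + 128 + 104 + 87 = 505; overall_B = 505/15 = 33.6667.
Difference = 36.3333 − 33.6667 = 2.6666 ≈ 2.7.

2.7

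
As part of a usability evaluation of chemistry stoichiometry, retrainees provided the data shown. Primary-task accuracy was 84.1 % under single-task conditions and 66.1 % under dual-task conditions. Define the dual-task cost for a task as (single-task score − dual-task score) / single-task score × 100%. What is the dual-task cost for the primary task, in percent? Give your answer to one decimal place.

Cost = (84.1 − 66.1) / 84.1 × 100%
     = 18.0000 / 84.1 × 100% = 21.4031%.
≈ 21.4%.

21.4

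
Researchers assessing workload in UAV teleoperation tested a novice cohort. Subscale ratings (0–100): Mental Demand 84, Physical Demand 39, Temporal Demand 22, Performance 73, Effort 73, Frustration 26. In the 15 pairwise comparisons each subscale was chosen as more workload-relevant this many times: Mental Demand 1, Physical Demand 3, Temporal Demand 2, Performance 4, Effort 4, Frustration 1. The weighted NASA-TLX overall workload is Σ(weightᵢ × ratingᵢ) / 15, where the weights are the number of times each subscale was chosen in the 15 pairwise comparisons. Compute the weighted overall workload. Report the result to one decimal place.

The tallies are the weights (they sum to 15).
Weighted sum = 1·84 + 3·39 + 2·22 + 4·73 + 4·73 + 1·26
            = 84 + 117 + 44 + 292 + 292 + 26 = 855.
Overall workload = 855 / 15 = 57.0000 ≈ 57.0.

57.0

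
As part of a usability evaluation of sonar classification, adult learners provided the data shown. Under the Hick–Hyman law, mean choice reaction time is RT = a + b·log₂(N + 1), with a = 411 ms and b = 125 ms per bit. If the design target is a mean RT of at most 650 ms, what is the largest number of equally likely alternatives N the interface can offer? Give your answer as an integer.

Set 411 + 125·log₂(N + 1) ≤ 650.
log₂(N + 1) ≤ (650 − 411) / 125 = 1.9120.
N + 1 ≤ 2^1.9120 = 3.7633.
N ≤ 2.7633, so the largest integer N is 2.

2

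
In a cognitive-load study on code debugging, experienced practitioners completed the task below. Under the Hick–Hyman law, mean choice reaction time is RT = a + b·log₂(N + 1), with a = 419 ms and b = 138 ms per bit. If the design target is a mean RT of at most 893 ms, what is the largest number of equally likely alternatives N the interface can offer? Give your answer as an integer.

9

Set 419 + 138·log₂(N + 1) ≤ 893.
log₂(N + 1) ≤ (893 − 419) / 138 = 3.4348.
N + 1 ≤ 2^3.4348 = 10.8138.
N ≤ 9.8138, so the largest integer N is 9.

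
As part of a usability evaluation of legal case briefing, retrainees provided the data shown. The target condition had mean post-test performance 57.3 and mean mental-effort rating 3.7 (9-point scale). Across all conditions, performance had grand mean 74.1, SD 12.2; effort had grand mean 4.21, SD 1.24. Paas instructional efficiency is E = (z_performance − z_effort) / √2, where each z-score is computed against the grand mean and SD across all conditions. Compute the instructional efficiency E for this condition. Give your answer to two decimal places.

-0.68

z_performance = (57.3 − 74.1) / 12.2 = -16.8000 / 12.2 = -1.3770.
z_effort = (3.7 − 4.21) / 1.24 = -0.5100 / 1.24 = -0.4113.
z_P − z_E = -1.3770 − (-0.4113) = -0.9657.
E = -0.9657 / √2 = -0.9657 / 1.41421 = -0.6829 ≈ -0.68.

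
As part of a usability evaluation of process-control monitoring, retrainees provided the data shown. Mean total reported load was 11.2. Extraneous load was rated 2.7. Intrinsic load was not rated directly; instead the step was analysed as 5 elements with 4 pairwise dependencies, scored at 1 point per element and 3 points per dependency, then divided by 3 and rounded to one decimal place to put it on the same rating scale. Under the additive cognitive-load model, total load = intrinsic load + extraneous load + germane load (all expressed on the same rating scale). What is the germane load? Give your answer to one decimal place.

Intrinsic (element-interactivity): (5 × 1 + 4 × 3) / 3 = 17 / 3 = 5.6667 → 5.7.
germane load = total − intrinsic − extraneous
             = 11.2 − 5.7 − 2.7 = 2.8.

2.8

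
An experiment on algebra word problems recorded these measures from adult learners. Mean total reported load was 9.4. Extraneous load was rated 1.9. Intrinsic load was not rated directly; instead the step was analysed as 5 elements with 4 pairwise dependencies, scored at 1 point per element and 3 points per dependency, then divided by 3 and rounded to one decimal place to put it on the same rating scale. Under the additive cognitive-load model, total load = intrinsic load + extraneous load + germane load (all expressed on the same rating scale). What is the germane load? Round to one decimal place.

1.8

Intrinsic (element-interactivity): (5 × 1 + 4 × 3) / 3 = 17 / 3 = 5.6667 → 5.7.
germane load = total − intrinsic − extraneous
             = 9.4 − 5.7 − 1.9 = 1.8.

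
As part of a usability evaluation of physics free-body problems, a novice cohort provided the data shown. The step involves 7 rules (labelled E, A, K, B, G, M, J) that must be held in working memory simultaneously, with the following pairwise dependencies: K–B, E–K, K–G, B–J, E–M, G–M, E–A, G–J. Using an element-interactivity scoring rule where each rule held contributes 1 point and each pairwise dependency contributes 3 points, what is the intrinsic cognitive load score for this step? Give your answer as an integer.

31

Count of rules held simultaneously: 7.
Count of pairwise dependencies listed: 8.
Element contribution: 7 × 1 = 7.
Interaction contribution: 8 × 3 = 24.
Intrinsic load = 7 + 24 = 31.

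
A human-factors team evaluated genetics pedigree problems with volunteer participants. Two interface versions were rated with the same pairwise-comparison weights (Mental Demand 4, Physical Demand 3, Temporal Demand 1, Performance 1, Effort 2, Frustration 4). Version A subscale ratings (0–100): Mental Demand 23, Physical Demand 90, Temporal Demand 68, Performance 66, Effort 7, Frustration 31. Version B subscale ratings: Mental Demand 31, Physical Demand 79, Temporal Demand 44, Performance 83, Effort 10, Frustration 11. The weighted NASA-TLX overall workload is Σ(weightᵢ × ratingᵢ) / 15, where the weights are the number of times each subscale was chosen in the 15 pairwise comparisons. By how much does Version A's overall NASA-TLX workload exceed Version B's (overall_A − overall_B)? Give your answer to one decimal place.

Version A weighted sum = 4·23 + 3·90 + 1·68 + 1·66 + 2·7 + 4·31 = 92 + 270 + 68 + 66 + 14 + 124 = 634; overall_A = 634/15 = 42.2667.
Version B weighted sum = 4·31 + 3·79 + 1·44 + 1·83 + 2·10 + 4·11 = 124 + 237 + 44 + 83 + 20 + 44 = 552; overall_B = 552/15 = 36.8000.
Difference = 42.2667 − 36.8000 = 5.4667 ≈ 5.5.

5.5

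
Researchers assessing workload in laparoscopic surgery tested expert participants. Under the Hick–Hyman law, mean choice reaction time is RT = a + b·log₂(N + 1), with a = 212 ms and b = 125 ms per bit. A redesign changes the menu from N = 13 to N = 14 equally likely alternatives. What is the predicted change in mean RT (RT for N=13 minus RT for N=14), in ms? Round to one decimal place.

-12.4

RT(13) = 212 + 125·log₂(14) = 212 + 125·3.8074 = 687.9250 ms.
RT(14) = 212 + 125·log₂(15) = 212 + 125·3.9069 = 700.3625 ms.
Difference = 687.9250 − 700.3625 = -12.4375 ≈ -12.4 ms.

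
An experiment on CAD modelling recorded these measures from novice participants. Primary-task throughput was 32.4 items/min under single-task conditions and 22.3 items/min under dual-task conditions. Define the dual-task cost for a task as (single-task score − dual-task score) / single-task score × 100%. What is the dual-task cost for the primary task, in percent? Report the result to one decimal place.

31.2

Cost = (32.4 − 22.3) / 32.4 × 100%
     = 10.1000 / 32.4 × 100% = 31.1728%.
≈ 31.2%.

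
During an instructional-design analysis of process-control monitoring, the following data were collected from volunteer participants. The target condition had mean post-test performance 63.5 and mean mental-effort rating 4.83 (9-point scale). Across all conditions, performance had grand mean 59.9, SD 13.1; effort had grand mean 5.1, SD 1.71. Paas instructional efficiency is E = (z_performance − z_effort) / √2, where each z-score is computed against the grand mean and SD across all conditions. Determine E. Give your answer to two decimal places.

0.31

z_performance = (63.5 − 59.9) / 13.1 = 3.6000 / 13.1 = 0.2748.
z_effort = (4.83 − 5.1) / 1.71 = -0.2700 / 1.71 = -0.1579.
z_P − z_E = 0.2748 − (-0.1579) = 0.4327.
E = 0.4327 / √2 = 0.4327 / 1.41421 = 0.3060 ≈ 0.31.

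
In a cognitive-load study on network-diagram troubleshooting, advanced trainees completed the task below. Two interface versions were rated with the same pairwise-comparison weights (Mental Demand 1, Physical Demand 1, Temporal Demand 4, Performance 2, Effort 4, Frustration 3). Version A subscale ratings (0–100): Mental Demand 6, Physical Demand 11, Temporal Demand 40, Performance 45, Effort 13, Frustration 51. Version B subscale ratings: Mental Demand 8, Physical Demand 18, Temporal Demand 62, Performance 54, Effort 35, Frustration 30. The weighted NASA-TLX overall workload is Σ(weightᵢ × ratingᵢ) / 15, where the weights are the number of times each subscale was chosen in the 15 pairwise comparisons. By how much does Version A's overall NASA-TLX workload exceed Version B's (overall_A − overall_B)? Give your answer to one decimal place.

Version A weighted sum = 1·6 + 1·11 + 4·40 + 2·45 + 4·13 + 3·51 = 6 + 11 + 160 + 90 + 52 + 153 = 472; overall_A = 472/15 = 31.4667.
Version B weighted sum = 1·8 + 1·18 + 4·62 + 2·54 + 4·35 + 3·30 = 8 + 18 + 248 + 108 + 140 + 90 = 612; overall_B = 612/15 = 40.8000.
Difference = 31.4667 − 40.8000 = -9.3333 ≈ -9.3.

-9.3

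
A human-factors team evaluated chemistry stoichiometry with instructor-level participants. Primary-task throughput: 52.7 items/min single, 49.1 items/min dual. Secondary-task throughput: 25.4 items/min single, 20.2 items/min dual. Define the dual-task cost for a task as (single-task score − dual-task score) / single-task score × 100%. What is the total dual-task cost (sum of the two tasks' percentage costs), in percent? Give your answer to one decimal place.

Primary cost = (52.7 − 49.1) / 52.7 × 100% = 6.8311%.
Secondary cost = (25.4 − 20.2) / 25.4 × 100% = 20.4724%.
Total = 6.8311% + 20.4724% = 27.3035% ≈ 27.3%.

27.3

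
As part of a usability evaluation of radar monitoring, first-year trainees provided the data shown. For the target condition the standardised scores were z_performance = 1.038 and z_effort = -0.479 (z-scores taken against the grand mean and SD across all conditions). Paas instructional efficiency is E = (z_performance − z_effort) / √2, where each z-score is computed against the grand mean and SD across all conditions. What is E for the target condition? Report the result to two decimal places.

1.07

z_P − z_E = 1.038 − (-0.479) = 1.5170.
E = 1.5170 / √2 = 1.5170 / 1.41421 = 1.0727 ≈ 1.07.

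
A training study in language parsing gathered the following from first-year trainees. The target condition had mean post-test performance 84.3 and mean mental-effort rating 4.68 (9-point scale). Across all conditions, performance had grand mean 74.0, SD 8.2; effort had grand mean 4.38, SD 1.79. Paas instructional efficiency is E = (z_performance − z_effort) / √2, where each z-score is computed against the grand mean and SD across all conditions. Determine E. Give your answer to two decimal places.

0.77

z_performance = (84.3 − 74.0) / 8.2 = 10.3000 / 8.2 = 1.2561.
z_effort = (4.68 − 4.38) / 1.79 = 0.3000 / 1.79 = 0.1676.
z_P − z_E = 1.2561 − 0.1676 = 1.0885.
E = 1.0885 / √2 = 1.0885 / 1.41421 = 0.7697 ≈ 0.77.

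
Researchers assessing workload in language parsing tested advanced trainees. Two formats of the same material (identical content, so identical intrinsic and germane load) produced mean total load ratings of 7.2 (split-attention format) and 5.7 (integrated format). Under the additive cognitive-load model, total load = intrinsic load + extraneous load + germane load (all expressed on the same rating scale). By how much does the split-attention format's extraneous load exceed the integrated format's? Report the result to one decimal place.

Intrinsic and germane load are equal across formats, so the difference in total load equals the difference in extraneous load.
Extraneous-load difference = 7.2 − 5.7 = 1.5.

1.5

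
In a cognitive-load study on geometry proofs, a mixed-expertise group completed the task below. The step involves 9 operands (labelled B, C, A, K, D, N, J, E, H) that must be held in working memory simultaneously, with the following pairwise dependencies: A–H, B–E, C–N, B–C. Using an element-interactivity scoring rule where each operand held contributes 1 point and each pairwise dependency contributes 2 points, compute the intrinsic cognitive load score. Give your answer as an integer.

17

Count of operands held simultaneously: 9.
Count of pairwise dependencies listed: 4.
Element contribution: 9 × 1 = 9.
Interaction contribution: 4 × 2 = 8.
Intrinsic load = 9 + 8 = 17.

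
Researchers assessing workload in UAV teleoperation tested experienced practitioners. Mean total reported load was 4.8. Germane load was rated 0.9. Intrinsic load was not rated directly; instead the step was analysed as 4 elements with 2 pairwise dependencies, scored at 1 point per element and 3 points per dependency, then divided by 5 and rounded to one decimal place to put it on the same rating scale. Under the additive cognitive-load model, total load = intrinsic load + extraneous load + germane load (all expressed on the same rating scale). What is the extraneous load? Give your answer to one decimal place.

Intrinsic (element-interactivity): (4 × 1 + 2 × 3) / 5 = 10 / 5 = 2.0000 → 2.0.
extraneous load = total − intrinsic − germane
             = 4.8 − 2.0 − 0.9 = 1.9.

1.9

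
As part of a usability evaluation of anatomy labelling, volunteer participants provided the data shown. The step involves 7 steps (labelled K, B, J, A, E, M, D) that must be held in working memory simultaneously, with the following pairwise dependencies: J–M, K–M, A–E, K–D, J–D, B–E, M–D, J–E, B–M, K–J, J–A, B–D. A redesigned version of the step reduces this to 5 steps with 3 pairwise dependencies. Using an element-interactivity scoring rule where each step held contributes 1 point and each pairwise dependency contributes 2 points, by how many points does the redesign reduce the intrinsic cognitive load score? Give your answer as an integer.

20

Original: 7 × 1 + 12 × 2 = 7 + 24 = 31.
Redesigned: 5 × 1 + 3 × 2 = 5 + 6 = 11.
Reduction = 31 − 11 = 20.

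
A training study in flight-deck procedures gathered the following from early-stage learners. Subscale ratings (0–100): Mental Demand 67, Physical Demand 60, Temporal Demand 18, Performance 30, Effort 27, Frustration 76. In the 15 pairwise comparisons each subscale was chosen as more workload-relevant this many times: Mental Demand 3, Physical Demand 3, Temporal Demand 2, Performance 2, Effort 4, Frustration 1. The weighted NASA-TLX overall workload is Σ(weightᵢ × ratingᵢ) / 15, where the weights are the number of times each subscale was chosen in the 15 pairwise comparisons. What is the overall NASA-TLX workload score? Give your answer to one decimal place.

The tallies are the weights (they sum to 15).
Weighted sum = 3·67 + 3·60 + 2·18 + 2·30 + 4·27 + 1·76
            = 201 + 180 + 36 + 60 + 108 + 76 = 661.
Overall workload = 661 / 15 = 44.0667 ≈ 44.1.

44.1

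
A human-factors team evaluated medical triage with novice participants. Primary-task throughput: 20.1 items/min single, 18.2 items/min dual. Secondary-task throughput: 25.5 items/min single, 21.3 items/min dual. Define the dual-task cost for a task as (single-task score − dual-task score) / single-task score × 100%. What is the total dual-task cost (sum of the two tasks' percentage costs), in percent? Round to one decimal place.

Primary cost = (20.1 − 18.2) / 20.1 × 100% = 9.4527%.
Secondary cost = (25.5 − 21.3) / 25.5 × 100% = 16.4706%.
Total = 9.4527% + 16.4706% = 25.9233% ≈ 25.9%.

25.9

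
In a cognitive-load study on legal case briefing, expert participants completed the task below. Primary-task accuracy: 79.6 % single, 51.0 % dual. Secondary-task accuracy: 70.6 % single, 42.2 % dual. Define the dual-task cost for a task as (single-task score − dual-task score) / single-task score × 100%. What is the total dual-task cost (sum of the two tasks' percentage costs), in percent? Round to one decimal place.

76.2

Primary cost = (79.6 − 51.0) / 79.6 × 100% = 35.9296%.
Secondary cost = (70.6 − 42.2) / 70.6 × 100% = 40.2266%.
Total = 35.9296% + 40.2266% = 76.1562% ≈ 76.2%.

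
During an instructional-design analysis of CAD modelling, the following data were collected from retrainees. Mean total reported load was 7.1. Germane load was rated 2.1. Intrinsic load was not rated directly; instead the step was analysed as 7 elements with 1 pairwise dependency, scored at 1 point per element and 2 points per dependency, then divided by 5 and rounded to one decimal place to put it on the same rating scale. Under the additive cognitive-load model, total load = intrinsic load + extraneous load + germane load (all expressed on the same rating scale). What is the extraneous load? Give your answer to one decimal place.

3.2

Intrinsic (element-interactivity): (7 × 1 + 1 × 2) / 5 = 9 / 5 = 1.8000 → 1.8.
extraneous load = total − intrinsic − germane
             = 7.1 − 1.8 − 2.1 = 3.2.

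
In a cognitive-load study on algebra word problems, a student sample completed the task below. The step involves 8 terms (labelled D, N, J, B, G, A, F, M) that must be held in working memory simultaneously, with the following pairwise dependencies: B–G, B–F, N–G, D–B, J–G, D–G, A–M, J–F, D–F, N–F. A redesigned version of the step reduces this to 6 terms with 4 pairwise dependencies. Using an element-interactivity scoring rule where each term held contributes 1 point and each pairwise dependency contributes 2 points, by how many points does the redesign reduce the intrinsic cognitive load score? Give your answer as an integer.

Original: 8 × 1 + 10 × 2 = 8 + 20 = 28.
Redesigned: 6 × 1 + 4 × 2 = 6 + 8 = 14.
Reduction = 28 − 14 = 14.

14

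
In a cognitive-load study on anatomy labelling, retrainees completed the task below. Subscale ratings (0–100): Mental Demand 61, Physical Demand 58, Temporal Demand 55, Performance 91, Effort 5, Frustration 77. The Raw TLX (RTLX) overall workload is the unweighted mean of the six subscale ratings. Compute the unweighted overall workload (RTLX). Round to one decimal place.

Sum of ratings = 61 + 58 + 55 + 91 + 5 + 77 = 347.
RTLX = 347 / 6 = 57.8333 ≈ 57.8.

57.8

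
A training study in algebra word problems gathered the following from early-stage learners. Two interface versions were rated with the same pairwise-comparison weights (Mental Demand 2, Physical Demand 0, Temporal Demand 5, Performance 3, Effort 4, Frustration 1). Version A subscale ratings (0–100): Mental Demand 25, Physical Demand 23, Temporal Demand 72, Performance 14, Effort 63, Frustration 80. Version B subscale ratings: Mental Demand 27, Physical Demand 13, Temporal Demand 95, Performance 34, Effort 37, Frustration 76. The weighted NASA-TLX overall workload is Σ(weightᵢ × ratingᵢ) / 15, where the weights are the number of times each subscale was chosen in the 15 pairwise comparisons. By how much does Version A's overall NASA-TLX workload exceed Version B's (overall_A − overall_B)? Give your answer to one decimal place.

Version A weighted sum = 2·25 + 0·23 + 5·72 + 3·14 + 4·63 + 1·80 = 50 + 0 + 360 + 42 + 252 + 80 = 784; overall_A = 784/15 = 52.2667.
Version B weighted sum = 2·27 + 0·13 + 5·95 + 3·34 + 4·37 + 1·76 = 54 + 0 + 475 + 102 + 148 + 76 = 855; overall_B = 855/15 = 57.0000.
Difference = 52.2667 − 57.0000 = -4.7333 ≈ -4.7.

-4.7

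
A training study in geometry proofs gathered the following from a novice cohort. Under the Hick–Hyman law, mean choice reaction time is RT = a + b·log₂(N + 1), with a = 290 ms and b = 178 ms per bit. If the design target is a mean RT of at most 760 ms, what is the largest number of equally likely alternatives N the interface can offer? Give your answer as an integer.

Set 290 + 178·log₂(N + 1) ≤ 760.
log₂(N + 1) ≤ (760 − 290) / 178 = 2.6404.
N + 1 ≤ 2^2.6404 = 6.2350.
N ≤ 5.2350, so the largest integer N is 5.

5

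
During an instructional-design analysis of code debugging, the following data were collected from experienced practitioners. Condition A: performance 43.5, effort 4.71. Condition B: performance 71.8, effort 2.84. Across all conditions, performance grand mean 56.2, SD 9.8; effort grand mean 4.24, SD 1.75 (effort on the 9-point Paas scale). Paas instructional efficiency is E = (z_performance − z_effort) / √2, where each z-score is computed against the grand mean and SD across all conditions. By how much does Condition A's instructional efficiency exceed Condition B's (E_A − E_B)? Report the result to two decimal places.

Condition A: z_P = (43.5 − 56.2)/9.8 = -1.2959; z_E = (4.71 − 4.24)/1.75 = 0.2686; E_A = (-1.2959 − 0.2686)/√2 = -1.1063.
Condition B: z_P = (71.8 − 56.2)/9.8 = 1.5918; z_E = (2.84 − 4.24)/1.75 = -0.8000; E_B = (1.5918 − (-0.8000))/√2 = 1.6913.
E_A − E_B = -1.1063 − 1.6913 = -2.7976 ≈ -2.80.

-2.80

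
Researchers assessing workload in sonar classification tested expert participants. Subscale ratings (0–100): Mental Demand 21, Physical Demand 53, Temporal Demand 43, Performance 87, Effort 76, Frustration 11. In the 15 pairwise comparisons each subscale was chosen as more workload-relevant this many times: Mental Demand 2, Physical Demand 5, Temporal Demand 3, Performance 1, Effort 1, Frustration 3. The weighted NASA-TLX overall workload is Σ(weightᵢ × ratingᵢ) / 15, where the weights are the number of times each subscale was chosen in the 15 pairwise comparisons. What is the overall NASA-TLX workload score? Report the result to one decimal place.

42.1

The tallies are the weights (they sum to 15).
Weighted sum = 2·21 + 5·53 + 3·43 + 1·87 + 1·76 + 3·11
            = 42 + 265 + 129 + 87 + 76 + 33 = 632.
Overall workload = 632 / 15 = 42.1333 ≈ 42.1.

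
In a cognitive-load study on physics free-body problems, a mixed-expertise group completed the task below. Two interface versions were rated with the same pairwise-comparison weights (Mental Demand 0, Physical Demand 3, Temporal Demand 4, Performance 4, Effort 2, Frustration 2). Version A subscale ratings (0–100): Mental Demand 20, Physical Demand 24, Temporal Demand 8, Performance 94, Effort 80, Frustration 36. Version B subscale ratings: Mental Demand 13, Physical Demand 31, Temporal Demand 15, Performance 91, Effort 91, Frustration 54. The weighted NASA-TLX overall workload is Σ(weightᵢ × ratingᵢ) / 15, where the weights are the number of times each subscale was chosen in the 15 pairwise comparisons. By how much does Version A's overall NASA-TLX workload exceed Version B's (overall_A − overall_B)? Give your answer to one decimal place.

-6.3

Version A weighted sum = 0·20 + 3·24 + 4·8 + 4·94 + 2·80 + 2·36 = 0 + 72 + 32 + 376 + 160 + 72 = 712; overall_A = 712/15 = 47.4667.
Version B weighted sum = 0·13 + 3·31 + 4·15 + 4·91 + 2·91 + 2·54 = 0 + 93 + 60 + 364 + 182 + 108 = 807; overall_B = 807/15 = 53.8000.
Difference = 47.4667 − 53.8000 = -6.3333 ≈ -6.3.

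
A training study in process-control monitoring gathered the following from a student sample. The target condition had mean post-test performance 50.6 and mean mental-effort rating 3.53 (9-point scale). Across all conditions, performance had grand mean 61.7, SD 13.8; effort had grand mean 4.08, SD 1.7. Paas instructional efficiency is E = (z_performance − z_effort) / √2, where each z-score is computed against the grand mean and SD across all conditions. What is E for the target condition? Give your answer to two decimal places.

-0.34

z_performance = (50.6 − 61.7) / 13.8 = -11.1000 / 13.8 = -0.8043.
z_effort = (3.53 − 4.08) / 1.7 = -0.5500 / 1.7 = -0.3235.
z_P − z_E = -0.8043 − (-0.3235) = -0.4808.
E = -0.4808 / √2 = -0.4808 / 1.41421 = -0.3400 ≈ -0.34.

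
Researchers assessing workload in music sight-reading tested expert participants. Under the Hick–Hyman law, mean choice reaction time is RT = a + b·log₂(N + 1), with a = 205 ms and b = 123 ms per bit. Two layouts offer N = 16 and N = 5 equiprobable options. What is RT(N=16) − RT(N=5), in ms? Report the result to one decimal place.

184.8

RT(16) = 205 + 123·log₂(17) = 205 + 123·4.0875 = 707.7625 ms.
RT(5) = 205 + 123·log₂(6) = 205 + 123·2.5850 = 522.9550 ms.
Difference = 707.7625 − 522.9550 = 184.8075 ≈ 184.8 ms.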